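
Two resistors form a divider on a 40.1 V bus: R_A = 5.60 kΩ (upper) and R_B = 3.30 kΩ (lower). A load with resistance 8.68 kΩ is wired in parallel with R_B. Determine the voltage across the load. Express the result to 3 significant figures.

V_out ≈ 12.0 V

The load sits in parallel with R_B: R_B‖R_L = (3.30 × 8.68) / (3.30 + 8.68) = 2.391 kΩ.
V_out = 40.1 × 2.391 / (5.60 + 2.391) = 40.1 × 2.391/7.991 = 12.0 V.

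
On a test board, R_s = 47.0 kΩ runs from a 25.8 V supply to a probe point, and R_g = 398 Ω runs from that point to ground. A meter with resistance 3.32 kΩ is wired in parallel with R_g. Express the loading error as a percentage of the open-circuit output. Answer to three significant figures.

10.6 %

The divider's output (Thévenin) resistance is R_s‖R_g = 394.7 Ω.
Fractional drop under load = R_th/(R_th + R_L) = 394.7 / (394.7 + 3320) = 0.1062.
So the output falls by 10.6 %.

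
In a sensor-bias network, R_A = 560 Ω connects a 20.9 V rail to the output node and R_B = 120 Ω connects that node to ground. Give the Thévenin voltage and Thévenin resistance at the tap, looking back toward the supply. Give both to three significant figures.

V_th = 3.69 V, R_th = 98.8 Ω

V_th is the open-circuit tap voltage: 20.9 × 120/(560 + 120) = 3.69 V.
With the supply zeroed, R_A and R_B appear in parallel from the tap: R_th = R_A‖R_B = (560 × 120)/680.0 = 98.8 Ω.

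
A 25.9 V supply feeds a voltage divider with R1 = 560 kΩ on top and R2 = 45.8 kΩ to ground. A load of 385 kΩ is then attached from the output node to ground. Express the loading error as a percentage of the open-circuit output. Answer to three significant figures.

The divider's output (Thévenin) resistance is R1‖R2 = 42.34 kΩ.
Fractional drop under load = R_th/(R_th + R_L) = 42.34 / (42.34 + 385) = 0.09907.
So the output falls by 9.91 %.

9.91 %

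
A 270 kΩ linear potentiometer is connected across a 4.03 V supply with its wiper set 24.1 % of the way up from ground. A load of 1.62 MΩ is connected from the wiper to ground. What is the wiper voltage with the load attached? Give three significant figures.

The wiper splits the pot into (1−α)R = 204.9 kΩ above and αR = 65.07 kΩ below.
Lower section ‖ load = 62.56 kΩ.
V_wiper = 4.03 × 62.56/(204.9 + 62.56) = 0.942 V.

V ≈ 0.942 V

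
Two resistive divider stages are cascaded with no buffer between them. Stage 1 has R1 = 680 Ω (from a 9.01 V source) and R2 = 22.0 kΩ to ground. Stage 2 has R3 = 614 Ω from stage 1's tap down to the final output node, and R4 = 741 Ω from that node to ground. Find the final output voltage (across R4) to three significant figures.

Stage 2 presents R3+R4 = 1355 Ω as a load on stage 1's tap.
Stage 1's lower leg becomes R2‖(R3+R4) = 1276 Ω, so V_mid = 9.01 × 1276/1956 = 5.878 V.
Stage 2 is itself unloaded: V_out = V_mid × R4/(R3+R4) = 5.878 × 741/1355 = 3.21 V.

V_out ≈ 3.21 V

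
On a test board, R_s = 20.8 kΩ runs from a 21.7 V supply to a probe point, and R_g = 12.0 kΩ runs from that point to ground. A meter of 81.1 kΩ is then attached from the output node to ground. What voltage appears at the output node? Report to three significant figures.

V_out ≈ 7.26 V

The load sits in parallel with R_g: R_g‖R_L = (12.0 × 81.1) / (12.0 + 81.1) = 10.45 kΩ.
V_out = 21.7 × 10.45 / (20.8 + 10.45) = 21.7 × 10.45/31.25 = 7.26 V.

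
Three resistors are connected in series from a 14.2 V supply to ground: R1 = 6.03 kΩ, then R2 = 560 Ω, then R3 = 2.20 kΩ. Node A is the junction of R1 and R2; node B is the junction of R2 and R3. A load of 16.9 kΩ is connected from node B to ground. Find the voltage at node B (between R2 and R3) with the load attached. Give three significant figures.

At node B, R3 is in parallel with the load: R3‖R_L = 1947 Ω.
Below node A the resistance is R2 + (R3‖R_L) = 2507 Ω, so V_A = 14.2 × 2507/8537 = 4.170 V.
Then V_B = V_A × (R3‖R_L)/(R2 + R3‖R_L) = 4.170 × 1947/2507 = 3.24 V.

V ≈ 3.24 V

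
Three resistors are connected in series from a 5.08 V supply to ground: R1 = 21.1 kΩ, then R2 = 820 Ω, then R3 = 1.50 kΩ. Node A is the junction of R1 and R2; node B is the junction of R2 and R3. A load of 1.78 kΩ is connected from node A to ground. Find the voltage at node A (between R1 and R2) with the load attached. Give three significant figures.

V ≈ 0.231 V

Below node A the series string R2+R3 = 2320 Ω sits in parallel with the 1780 Ω load: 1007 Ω.
V_A = 5.08 × 1007/(21100 + 1007) = 0.231 V.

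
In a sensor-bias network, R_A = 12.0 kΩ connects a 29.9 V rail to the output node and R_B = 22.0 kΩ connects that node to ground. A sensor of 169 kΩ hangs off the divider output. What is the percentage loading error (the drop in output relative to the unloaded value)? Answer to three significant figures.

4.39 %

The divider's output (Thévenin) resistance is R_A‖R_B = 7.765 kΩ.
Fractional drop under load = R_th/(R_th + R_L) = 7.765 / (7.765 + 169) = 0.04393.
So the output falls by 4.39 %.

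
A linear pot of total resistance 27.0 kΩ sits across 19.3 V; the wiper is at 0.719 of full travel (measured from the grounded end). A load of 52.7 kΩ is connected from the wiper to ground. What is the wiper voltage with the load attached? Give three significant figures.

V ≈ 12.6 V

The wiper splits the pot into (1−α)R = 7.587 kΩ above and αR = 19.41 kΩ below.
Lower section ‖ load = 14.19 kΩ.
V_wiper = 19.3 × 14.19/(7.587 + 14.19) = 12.6 V.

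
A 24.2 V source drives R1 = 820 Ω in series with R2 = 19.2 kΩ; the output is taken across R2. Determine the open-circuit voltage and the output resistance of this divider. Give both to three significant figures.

V_th is the open-circuit tap voltage: 24.2 × 19200/(820 + 19200) = 23.2 V.
With the supply zeroed, R1 and R2 appear in parallel from the tap: R_th = R1‖R2 = (820 × 19200)/20020 = 786 Ω.

V_th = 23.2 V, R_th = 786 Ω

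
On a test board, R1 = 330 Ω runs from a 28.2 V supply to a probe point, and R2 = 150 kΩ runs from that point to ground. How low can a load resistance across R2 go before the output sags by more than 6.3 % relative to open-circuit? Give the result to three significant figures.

Output resistance R_th = R1‖R2 = (330 × 150000)/150300 = 329.3 Ω.
The fractional drop is R_th/(R_th + R_L); requiring this ≤ 0.0630 gives R_L ≥ R_th(1/0.0630 − 1) = 329.3 × 14.87 = 4.90 kΩ.

R_L(min) ≈ 4.90 kΩ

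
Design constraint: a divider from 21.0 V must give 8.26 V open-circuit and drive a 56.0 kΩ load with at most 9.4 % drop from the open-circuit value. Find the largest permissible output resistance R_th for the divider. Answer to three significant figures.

R_th ≤ 5.81 kΩ

Loading drop = R_th/(R_th + R_L) ≤ 0.0940, so R_th ≤ R_L · ε/(1−ε) = 56.0 kΩ × 0.0940/0.9060 = 5.81 kΩ.
(Any R1, R2 with R2/(R1+R2) = 0.393 and R1‖R2 ≤ 5.81 kΩ will meet the spec.)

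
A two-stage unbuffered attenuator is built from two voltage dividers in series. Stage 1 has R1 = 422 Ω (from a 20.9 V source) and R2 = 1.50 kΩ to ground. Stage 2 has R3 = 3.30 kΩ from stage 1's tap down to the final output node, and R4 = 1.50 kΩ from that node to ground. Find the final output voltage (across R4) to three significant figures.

V_out ≈ 4.77 V

Stage 2 presents R3+R4 = 4800 Ω as a load on stage 1's tap.
Stage 1's lower leg becomes R2‖(R3+R4) = 1143 Ω, so V_mid = 20.9 × 1143/1565 = 15.26 V.
Stage 2 is itself unloaded: V_out = V_mid × R4/(R3+R4) = 15.26 × 1500/4800 = 4.77 V.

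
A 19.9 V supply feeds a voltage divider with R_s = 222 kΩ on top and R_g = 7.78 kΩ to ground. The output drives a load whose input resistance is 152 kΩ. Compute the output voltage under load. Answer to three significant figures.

The load sits in parallel with R_g: R_g‖R_L = (7.78 × 152) / (7.78 + 152) = 7.401 kΩ.
V_out = 19.9 × 7.401 / (222 + 7.401) = 19.9 × 7.401/229.4 = 0.642 V.

V_out ≈ 0.642 V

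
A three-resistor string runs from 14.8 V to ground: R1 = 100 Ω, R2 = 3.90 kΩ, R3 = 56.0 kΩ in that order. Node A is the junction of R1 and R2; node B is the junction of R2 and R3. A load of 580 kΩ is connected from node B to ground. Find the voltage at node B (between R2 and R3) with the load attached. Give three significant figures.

V ≈ 13.7 V

At node B, R3 is in parallel with the load: R3‖R_L = 51070 Ω.
Below node A the resistance is R2 + (R3‖R_L) = 54970 Ω, so V_A = 14.8 × 54970/55070 = 14.77 V.
Then V_B = V_A × (R3‖R_L)/(R2 + R3‖R_L) = 14.77 × 51070/54970 = 13.7 V.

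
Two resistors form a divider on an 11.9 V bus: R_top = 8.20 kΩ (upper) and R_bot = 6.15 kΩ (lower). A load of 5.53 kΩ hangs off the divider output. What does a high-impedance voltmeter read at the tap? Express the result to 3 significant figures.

V_out ≈ 3.12 V

The load sits in parallel with R_bot: R_bot‖R_L = (6.15 × 5.53) / (6.15 + 5.53) = 2.912 kΩ.
V_out = 11.9 × 2.912 / (8.20 + 2.912) = 11.9 × 2.912/11.11 = 3.12 V.
(Unloaded it would have been 5.10 V.)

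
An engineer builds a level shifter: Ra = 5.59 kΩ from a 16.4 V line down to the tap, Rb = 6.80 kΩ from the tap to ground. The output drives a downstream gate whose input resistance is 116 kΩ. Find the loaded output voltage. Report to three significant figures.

V_out ≈ 8.77 V

The load sits in parallel with Rb: Rb‖R_L = (6.80 × 116) / (6.80 + 116) = 6.423 kΩ.
V_out = 16.4 × 6.423 / (5.59 + 6.423) = 16.4 × 6.423/12.01 = 8.77 V.
(Unloaded it would have been 9.00 V.)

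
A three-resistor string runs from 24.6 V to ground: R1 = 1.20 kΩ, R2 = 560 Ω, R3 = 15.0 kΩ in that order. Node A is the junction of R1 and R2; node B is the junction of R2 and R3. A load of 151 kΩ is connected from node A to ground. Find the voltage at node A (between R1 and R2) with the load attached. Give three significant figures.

Below node A the series string R2+R3 = 15560 Ω sits in parallel with the 151000 Ω load: 14110 Ω.
V_A = 24.6 × 14110/(1200 + 14110) = 22.7 V.

V ≈ 22.7 V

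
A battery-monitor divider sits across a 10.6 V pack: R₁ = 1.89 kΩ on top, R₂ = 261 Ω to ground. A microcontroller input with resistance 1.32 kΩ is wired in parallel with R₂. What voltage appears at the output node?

The load sits in parallel with R₂: R₂‖R_L = (261 × 1320) / (261 + 1320) = 217.9 Ω.
V_out = 10.6 × 217.9 / (1890 + 217.9) = 10.6 × 217.9/2108 = 1.10 V.
(Unloaded it would have been 1.29 V.)

V_out ≈ 1.10 V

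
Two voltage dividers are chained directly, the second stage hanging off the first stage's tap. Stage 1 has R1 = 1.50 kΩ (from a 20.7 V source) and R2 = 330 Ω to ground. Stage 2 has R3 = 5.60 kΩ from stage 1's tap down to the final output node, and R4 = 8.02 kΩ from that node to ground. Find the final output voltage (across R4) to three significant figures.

V_out ≈ 2.16 V

Stage 2 presents R3+R4 = 13620 Ω as a load on stage 1's tap.
Stage 1's lower leg becomes R2‖(R3+R4) = 322.2 Ω, so V_mid = 20.7 × 322.2/1822 = 3.660 V.
Stage 2 is itself unloaded: V_out = V_mid × R4/(R3+R4) = 3.660 × 8020/13620 = 2.16 V.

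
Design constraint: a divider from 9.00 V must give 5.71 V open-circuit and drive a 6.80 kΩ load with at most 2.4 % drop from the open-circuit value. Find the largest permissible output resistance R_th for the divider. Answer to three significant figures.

Loading drop = R_th/(R_th + R_L) ≤ 0.0240, so R_th ≤ R_L · ε/(1−ε) = 6.80 kΩ × 0.0240/0.9760 = 167 Ω.
(Any R1, R2 with R2/(R1+R2) = 0.634 and R1‖R2 ≤ 167 Ω will meet the spec.)

R_th ≤ 167 Ω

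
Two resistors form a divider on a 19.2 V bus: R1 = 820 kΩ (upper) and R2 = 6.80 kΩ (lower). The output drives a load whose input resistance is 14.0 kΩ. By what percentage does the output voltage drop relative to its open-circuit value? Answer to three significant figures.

32.5 %

Unloaded V = 19.2 × 6.80/826.8 = 0.1579 V.
Loaded: R2‖R_L = 4.577 kΩ, giving V = 19.2 × 4.577/824.6 = 0.1066 V.
Drop = (0.1579 − 0.1066) / 0.1579 = 32.5 %.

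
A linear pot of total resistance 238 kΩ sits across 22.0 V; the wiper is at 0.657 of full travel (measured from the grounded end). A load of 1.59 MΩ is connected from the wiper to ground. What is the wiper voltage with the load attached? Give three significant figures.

V ≈ 14.0 V

The wiper splits the pot into (1−α)R = 81.63 kΩ above and αR = 156.4 kΩ below.
Lower section ‖ load = 142.4 kΩ.
V_wiper = 22.0 × 142.4/(81.63 + 142.4) = 14.0 V.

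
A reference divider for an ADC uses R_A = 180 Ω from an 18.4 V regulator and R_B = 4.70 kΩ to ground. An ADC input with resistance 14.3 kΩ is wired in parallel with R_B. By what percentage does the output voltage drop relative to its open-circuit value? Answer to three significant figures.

The divider's output (Thévenin) resistance is R_A‖R_B = 173.4 Ω.
Fractional drop under load = R_th/(R_th + R_L) = 173.4 / (173.4 + 14300) = 0.01198.
So the output falls by 1.20 %.

1.20 %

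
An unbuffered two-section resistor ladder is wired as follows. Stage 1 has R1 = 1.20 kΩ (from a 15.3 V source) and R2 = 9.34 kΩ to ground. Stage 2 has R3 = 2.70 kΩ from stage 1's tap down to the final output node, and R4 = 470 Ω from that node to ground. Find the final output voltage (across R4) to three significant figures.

V_out ≈ 1.51 V

Stage 2 presents R3+R4 = 3170 Ω as a load on stage 1's tap.
Stage 1's lower leg becomes R2‖(R3+R4) = 2367 Ω, so V_mid = 15.3 × 2367/3567 = 10.15 V.
Stage 2 is itself unloaded: V_out = V_mid × R4/(R3+R4) = 10.15 × 470/3170 = 1.51 V.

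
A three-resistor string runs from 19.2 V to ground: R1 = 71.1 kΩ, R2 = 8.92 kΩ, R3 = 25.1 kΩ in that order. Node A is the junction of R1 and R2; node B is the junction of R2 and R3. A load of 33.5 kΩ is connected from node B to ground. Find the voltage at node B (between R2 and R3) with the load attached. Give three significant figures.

V ≈ 2.92 V

At node B, R3 is in parallel with the load: R3‖R_L = 14.35 kΩ.
Below node A the resistance is R2 + (R3‖R_L) = 23.27 kΩ, so V_A = 19.2 × 23.27/94.37 = 4.734 V.
Then V_B = V_A × (R3‖R_L)/(R2 + R3‖R_L) = 4.734 × 14.35/23.27 = 2.92 V.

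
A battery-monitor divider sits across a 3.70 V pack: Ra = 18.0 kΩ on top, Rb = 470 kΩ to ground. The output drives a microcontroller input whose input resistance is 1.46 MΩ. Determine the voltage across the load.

The load sits in parallel with Rb: Rb‖R_L = (470 × 1460) / (470 + 1460) = 355.5 kΩ.
V_out = 3.70 × 355.5 / (18.0 + 355.5) = 3.70 × 355.5/373.5 = 3.52 V.

V_out ≈ 3.52 V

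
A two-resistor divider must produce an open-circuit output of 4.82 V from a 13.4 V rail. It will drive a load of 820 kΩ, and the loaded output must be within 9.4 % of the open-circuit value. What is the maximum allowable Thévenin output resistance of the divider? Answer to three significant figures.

R_th ≤ 85.1 kΩ

Loading drop = R_th/(R_th + R_L) ≤ 0.0940, so R_th ≤ R_L · ε/(1−ε) = 820 kΩ × 0.0940/0.9060 = 85.1 kΩ.
(Any R1, R2 with R2/(R1+R2) = 0.360 and R1‖R2 ≤ 85.1 kΩ will meet the spec.)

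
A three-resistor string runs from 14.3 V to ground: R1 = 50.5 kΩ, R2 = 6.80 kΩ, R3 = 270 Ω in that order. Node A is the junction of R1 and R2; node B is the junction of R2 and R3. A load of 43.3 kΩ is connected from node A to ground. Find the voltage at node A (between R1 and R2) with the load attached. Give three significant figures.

V ≈ 1.54 V

Below node A the series string R2+R3 = 7070 Ω sits in parallel with the 43300 Ω load: 6078 Ω.
V_A = 14.3 × 6078/(50500 + 6078) = 1.54 V.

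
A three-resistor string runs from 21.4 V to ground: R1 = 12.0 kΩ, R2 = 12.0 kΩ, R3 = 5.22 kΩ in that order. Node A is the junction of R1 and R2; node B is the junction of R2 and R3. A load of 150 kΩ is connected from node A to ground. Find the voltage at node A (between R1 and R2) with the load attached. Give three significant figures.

Below node A the series string R2+R3 = 17.22 kΩ sits in parallel with the 150 kΩ load: 15.45 kΩ.
V_A = 21.4 × 15.45/(12.0 + 15.45) = 12.0 V.

V ≈ 12.0 V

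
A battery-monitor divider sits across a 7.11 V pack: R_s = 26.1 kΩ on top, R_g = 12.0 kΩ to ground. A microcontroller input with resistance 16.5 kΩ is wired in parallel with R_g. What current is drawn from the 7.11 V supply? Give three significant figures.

R_g‖R_L = 6.947 kΩ, so the source sees R_s + R_g‖R_L = 33.05 kΩ.
I = 7.11 V / 33.05 kΩ = 0.215 mA.

I ≈ 0.215 mA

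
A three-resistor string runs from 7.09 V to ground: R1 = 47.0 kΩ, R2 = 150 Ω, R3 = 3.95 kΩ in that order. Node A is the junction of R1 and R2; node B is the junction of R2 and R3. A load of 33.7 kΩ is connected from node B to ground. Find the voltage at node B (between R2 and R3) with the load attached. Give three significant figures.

V ≈ 0.495 V

At node B, R3 is in parallel with the load: R3‖R_L = 3536 Ω.
Below node A the resistance is R2 + (R3‖R_L) = 3686 Ω, so V_A = 7.09 × 3686/50690 = 0.5155 V.
Then V_B = V_A × (R3‖R_L)/(R2 + R3‖R_L) = 0.5155 × 3536/3686 = 0.495 V.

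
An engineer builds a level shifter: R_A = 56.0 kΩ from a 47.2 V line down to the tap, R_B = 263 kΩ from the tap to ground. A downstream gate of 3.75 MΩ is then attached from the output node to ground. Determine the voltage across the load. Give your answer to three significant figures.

V_out ≈ 38.4 V

The load sits in parallel with R_B: R_B‖R_L = (263 × 3750) / (263 + 3750) = 245.8 kΩ.
V_out = 47.2 × 245.8 / (56.0 + 245.8) = 47.2 × 245.8/301.8 = 38.4 V.
(Unloaded it would have been 38.9 V.)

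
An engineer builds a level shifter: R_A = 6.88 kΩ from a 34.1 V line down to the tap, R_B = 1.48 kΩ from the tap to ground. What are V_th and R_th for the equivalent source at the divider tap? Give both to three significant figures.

V_th = 6.04 V, R_th = 1.22 kΩ

V_th is the open-circuit tap voltage: 34.1 × 1.48/(6.88 + 1.48) = 6.04 V.
With the supply zeroed, R_A and R_B appear in parallel from the tap: R_th = R_A‖R_B = (6.88 × 1.48)/8.360 = 1.22 kΩ.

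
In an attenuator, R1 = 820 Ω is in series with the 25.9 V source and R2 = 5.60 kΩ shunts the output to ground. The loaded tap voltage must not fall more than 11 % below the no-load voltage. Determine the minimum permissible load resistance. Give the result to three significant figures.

Output resistance R_th = R1‖R2 = (820 × 5600)/6420 = 715.3 Ω.
The fractional drop is R_th/(R_th + R_L); requiring this ≤ 0.110 gives R_L ≥ R_th(1/0.110 − 1) = 715.3 × 8.091 = 5.79 kΩ.

R_L(min) ≈ 5.79 kΩ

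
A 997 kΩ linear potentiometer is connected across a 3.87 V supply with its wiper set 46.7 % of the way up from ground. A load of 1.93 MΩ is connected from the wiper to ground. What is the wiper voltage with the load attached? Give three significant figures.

The wiper splits the pot into (1−α)R = 531.4 kΩ above and αR = 465.6 kΩ below.
Lower section ‖ load = 375.1 kΩ.
V_wiper = 3.87 × 375.1/(531.4 + 375.1) = 1.60 V.

V ≈ 1.60 V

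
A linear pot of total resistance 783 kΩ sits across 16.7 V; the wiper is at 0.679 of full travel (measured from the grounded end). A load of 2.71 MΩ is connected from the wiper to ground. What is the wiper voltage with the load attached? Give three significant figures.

The wiper splits the pot into (1−α)R = 251.3 kΩ above and αR = 531.7 kΩ below.
Lower section ‖ load = 444.5 kΩ.
V_wiper = 16.7 × 444.5/(251.3 + 444.5) = 10.7 V.

V ≈ 10.7 V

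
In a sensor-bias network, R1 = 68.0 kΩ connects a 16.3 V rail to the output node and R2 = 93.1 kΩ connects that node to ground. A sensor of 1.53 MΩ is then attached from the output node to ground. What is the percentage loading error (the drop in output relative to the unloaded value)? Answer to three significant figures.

The divider's output (Thévenin) resistance is R1‖R2 = 39.30 kΩ.
Fractional drop under load = R_th/(R_th + R_L) = 39.30 / (39.30 + 1530) = 0.02504.
So the output falls by 2.50 %.

2.50 %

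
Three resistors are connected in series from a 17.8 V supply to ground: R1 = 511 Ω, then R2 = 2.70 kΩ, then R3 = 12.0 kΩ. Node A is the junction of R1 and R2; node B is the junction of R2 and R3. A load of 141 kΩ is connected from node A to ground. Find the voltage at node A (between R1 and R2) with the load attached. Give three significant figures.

V ≈ 17.1 V

Below node A the series string R2+R3 = 14700 Ω sits in parallel with the 141000 Ω load: 13310 Ω.
V_A = 17.8 × 13310/(511 + 13310) = 17.1 V.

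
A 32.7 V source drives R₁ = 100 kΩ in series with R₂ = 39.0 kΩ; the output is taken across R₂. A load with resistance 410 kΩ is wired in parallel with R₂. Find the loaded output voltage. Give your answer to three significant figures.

The load sits in parallel with R₂: R₂‖R_L = (39.0 × 410) / (39.0 + 410) = 35.61 kΩ.
V_out = 32.7 × 35.61 / (100 + 35.61) = 32.7 × 35.61/135.6 = 8.59 V.

V_out ≈ 8.59 V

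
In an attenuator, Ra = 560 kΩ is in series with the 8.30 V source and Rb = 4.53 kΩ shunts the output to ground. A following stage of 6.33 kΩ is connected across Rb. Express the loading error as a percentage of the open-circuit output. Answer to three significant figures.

41.5 %

Unloaded V = 8.30 × 4.53/564.5 = 0.06660 V.
Loaded: Rb‖R_L = 2.640 kΩ, giving V = 8.30 × 2.640/562.6 = 0.03895 V.
Drop = (0.06660 − 0.03895) / 0.06660 = 41.5 %.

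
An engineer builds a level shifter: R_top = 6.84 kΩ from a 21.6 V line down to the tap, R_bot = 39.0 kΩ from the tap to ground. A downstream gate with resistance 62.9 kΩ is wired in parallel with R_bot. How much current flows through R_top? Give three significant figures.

R_bot‖R_L = 24.07 kΩ, so the source sees R_top + R_bot‖R_L = 30.91 kΩ.
I = 21.6 V / 30.91 kΩ = 0.699 mA.

I ≈ 0.699 mA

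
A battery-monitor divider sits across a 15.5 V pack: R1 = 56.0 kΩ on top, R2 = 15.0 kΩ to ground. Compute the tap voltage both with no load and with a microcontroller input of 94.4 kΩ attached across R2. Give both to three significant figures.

Open-circuit: V = 15.5 × 15.0/(56.0 + 15.0) = 3.27 V.
With the load, R2 becomes R2‖R_L = 12.94 kΩ, so V = 15.5 × 12.94/68.94 = 2.91 V.

Unloaded: 3.27 V; loaded: 2.91 V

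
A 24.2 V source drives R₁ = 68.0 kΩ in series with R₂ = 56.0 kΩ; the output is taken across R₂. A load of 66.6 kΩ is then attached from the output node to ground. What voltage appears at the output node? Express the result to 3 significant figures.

V_out ≈ 7.48 V

The load sits in parallel with R₂: R₂‖R_L = (56.0 × 66.6) / (56.0 + 66.6) = 30.42 kΩ.
V_out = 24.2 × 30.42 / (68.0 + 30.42) = 24.2 × 30.42/98.42 = 7.48 V.
(Unloaded it would have been 10.9 V.)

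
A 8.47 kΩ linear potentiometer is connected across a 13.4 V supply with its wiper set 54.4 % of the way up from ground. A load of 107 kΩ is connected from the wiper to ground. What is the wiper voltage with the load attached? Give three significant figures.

V ≈ 7.15 V

The wiper splits the pot into (1−α)R = 3.862 kΩ above and αR = 4.608 kΩ below.
Lower section ‖ load = 4.417 kΩ.
V_wiper = 13.4 × 4.417/(3.862 + 4.417) = 7.15 V.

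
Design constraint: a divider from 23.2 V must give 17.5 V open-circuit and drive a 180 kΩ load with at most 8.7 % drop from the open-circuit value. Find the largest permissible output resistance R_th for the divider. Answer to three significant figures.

R_th ≤ 17.2 kΩ

Loading drop = R_th/(R_th + R_L) ≤ 0.0870, so R_th ≤ R_L · ε/(1−ε) = 180 kΩ × 0.0870/0.9130 = 17.2 kΩ.
(Any R1, R2 with R2/(R1+R2) = 0.754 and R1‖R2 ≤ 17.2 kΩ will meet the spec.)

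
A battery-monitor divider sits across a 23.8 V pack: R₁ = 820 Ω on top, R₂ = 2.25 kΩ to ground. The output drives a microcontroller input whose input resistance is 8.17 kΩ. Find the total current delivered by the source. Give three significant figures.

R₂‖R_L = 1764 Ω, so the source sees R₁ + R₂‖R_L = 2584 Ω.
I = 23.8 V / 2584 Ω = 9.21 mA.

I ≈ 9.21 mA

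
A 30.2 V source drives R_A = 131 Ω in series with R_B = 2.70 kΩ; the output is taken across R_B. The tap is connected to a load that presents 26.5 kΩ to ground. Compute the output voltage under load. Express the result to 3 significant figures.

The load sits in parallel with R_B: R_B‖R_L = (2700 × 26500) / (2700 + 26500) = 2450 Ω.
V_out = 30.2 × 2450 / (131 + 2450) = 30.2 × 2450/2581 = 28.7 V.

V_out ≈ 28.7 V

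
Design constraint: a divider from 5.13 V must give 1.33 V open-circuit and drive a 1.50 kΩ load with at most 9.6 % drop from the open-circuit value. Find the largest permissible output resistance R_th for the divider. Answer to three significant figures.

Loading drop = R_th/(R_th + R_L) ≤ 0.0960, so R_th ≤ R_L · ε/(1−ε) = 1.50 kΩ × 0.0960/0.9040 = 159 Ω.
(Any R1, R2 with R2/(R1+R2) = 0.259 and R1‖R2 ≤ 159 Ω will meet the spec.)

R_th ≤ 159 Ω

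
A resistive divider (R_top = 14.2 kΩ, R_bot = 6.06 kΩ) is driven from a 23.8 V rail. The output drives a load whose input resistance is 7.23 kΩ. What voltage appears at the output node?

The load sits in parallel with R_bot: R_bot‖R_L = (6.06 × 7.23) / (6.06 + 7.23) = 3.297 kΩ.
V_out = 23.8 × 3.297 / (14.2 + 3.297) = 23.8 × 3.297/17.50 = 4.48 V.

V_out ≈ 4.48 V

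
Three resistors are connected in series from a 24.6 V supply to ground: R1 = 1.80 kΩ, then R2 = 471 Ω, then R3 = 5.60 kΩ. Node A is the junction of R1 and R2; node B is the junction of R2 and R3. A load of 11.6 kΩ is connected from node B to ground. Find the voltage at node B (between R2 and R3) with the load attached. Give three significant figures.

V ≈ 15.4 V

At node B, R3 is in parallel with the load: R3‖R_L = 3777 Ω.
Below node A the resistance is R2 + (R3‖R_L) = 4248 Ω, so V_A = 24.6 × 4248/6048 = 17.28 V.
Then V_B = V_A × (R3‖R_L)/(R2 + R3‖R_L) = 17.28 × 3777/4248 = 15.4 V.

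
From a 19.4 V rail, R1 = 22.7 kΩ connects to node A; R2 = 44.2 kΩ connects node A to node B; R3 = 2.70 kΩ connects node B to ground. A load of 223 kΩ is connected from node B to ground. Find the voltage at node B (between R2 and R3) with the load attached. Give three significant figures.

At node B, R3 is in parallel with the load: R3‖R_L = 2.668 kΩ.
Below node A the resistance is R2 + (R3‖R_L) = 46.87 kΩ, so V_A = 19.4 × 46.87/69.57 = 13.07 V.
Then V_B = V_A × (R3‖R_L)/(R2 + R3‖R_L) = 13.07 × 2.668/46.87 = 0.744 V.

V ≈ 0.744 V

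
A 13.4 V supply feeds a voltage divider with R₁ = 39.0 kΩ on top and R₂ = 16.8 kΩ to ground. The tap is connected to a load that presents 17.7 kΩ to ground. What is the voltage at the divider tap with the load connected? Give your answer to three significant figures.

V_out ≈ 2.43 V

The load sits in parallel with R₂: R₂‖R_L = (16.8 × 17.7) / (16.8 + 17.7) = 8.619 kΩ.
V_out = 13.4 × 8.619 / (39.0 + 8.619) = 13.4 × 8.619/47.62 = 2.43 V.
(Unloaded it would have been 4.03 V.)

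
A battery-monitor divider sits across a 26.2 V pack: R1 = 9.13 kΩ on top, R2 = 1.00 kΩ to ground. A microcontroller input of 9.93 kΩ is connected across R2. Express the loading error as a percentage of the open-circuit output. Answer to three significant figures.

8.32 %

Unloaded V = 26.2 × 1.00/10.13 = 2.5864 V.
Loaded: R2‖R_L = 0.9085 kΩ, giving V = 26.2 × 0.9085/10.04 = 2.3712 V.
Drop = (2.5864 − 2.3712) / 2.5864 = 8.32 %.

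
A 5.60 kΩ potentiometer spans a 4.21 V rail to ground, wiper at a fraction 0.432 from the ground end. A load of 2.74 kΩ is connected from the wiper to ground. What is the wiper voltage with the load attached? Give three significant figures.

The wiper splits the pot into (1−α)R = 3.181 kΩ above and αR = 2.419 kΩ below.
Lower section ‖ load = 1.285 kΩ.
V_wiper = 4.21 × 1.285/(3.181 + 1.285) = 1.21 V.

V ≈ 1.21 V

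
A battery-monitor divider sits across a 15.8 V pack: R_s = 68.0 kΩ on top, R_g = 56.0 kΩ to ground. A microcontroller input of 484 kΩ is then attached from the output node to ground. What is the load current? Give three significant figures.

I_L ≈ 0.0139 mA

R_g‖R_L = 50.19 kΩ; V_out = 15.8 × 50.19/118.2 = 6.710 V.
I_L = V_out / R_L = 6.710 / 484 kΩ = 0.0139 mA.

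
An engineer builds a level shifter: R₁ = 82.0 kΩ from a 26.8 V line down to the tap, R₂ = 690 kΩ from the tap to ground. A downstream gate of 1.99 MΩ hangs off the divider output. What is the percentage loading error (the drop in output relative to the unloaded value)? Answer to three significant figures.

The divider's output (Thévenin) resistance is R₁‖R₂ = 73.29 kΩ.
Fractional drop under load = R_th/(R_th + R_L) = 73.29 / (73.29 + 1990) = 0.03552.
So the output falls by 3.55 %.

3.55 %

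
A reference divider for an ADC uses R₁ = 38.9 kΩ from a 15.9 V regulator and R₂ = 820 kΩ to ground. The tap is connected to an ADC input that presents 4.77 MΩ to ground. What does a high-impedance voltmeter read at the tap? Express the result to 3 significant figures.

V_out ≈ 15.1 V

The load sits in parallel with R₂: R₂‖R_L = (820 × 4770) / (820 + 4770) = 699.7 kΩ.
V_out = 15.9 × 699.7 / (38.9 + 699.7) = 15.9 × 699.7/738.6 = 15.1 V.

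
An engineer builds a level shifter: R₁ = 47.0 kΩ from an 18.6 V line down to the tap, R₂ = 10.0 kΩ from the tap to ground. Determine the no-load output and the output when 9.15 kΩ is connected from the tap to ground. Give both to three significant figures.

Unloaded: 3.26 V; loaded: 1.72 V

Open-circuit: V = 18.6 × 10.0/(47.0 + 10.0) = 3.26 V.
With the load, R₂ becomes R₂‖R_L = 4.778 kΩ, so V = 18.6 × 4.778/51.78 = 1.72 V.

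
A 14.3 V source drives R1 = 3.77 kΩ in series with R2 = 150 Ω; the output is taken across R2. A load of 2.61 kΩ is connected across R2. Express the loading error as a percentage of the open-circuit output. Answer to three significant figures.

The divider's output (Thévenin) resistance is R1‖R2 = 144.3 Ω.
Fractional drop under load = R_th/(R_th + R_L) = 144.3 / (144.3 + 2610) = 0.05238.
So the output falls by 5.24 %.

5.24 %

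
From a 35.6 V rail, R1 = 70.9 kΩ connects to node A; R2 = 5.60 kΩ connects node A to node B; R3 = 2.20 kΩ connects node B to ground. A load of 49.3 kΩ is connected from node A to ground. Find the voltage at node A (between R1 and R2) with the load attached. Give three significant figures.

Below node A the series string R2+R3 = 7.800 kΩ sits in parallel with the 49.3 kΩ load: 6.735 kΩ.
V_A = 35.6 × 6.735/(70.9 + 6.735) = 3.09 V.

V ≈ 3.09 V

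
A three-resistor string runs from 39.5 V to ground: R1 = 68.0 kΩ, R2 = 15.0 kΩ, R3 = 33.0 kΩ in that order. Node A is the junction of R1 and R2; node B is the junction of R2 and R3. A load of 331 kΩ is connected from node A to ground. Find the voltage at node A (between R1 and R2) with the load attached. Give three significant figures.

V ≈ 15.1 V

Below node A the series string R2+R3 = 48.00 kΩ sits in parallel with the 331 kΩ load: 41.92 kΩ.
V_A = 39.5 × 41.92/(68.0 + 41.92) = 15.1 V.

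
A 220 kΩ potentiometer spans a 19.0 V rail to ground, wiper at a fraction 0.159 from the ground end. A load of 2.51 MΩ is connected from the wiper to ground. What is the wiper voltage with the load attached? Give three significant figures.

The wiper splits the pot into (1−α)R = 185.0 kΩ above and αR = 34.98 kΩ below.
Lower section ‖ load = 34.50 kΩ.
V_wiper = 19.0 × 34.50/(185.0 + 34.50) = 2.99 V.

V ≈ 2.99 V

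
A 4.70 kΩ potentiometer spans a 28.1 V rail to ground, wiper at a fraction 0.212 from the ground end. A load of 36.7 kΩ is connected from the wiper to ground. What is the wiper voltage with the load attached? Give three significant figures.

V ≈ 5.83 V

The wiper splits the pot into (1−α)R = 3704 Ω above and αR = 996.4 Ω below.
Lower section ‖ load = 970.1 Ω.
V_wiper = 28.1 × 970.1/(3704 + 970.1) = 5.83 V.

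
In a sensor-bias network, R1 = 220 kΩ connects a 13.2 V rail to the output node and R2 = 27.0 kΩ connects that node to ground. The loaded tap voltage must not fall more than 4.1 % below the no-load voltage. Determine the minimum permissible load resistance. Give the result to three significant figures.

R_L(min) ≈ 563 kΩ

Output resistance R_th = R1‖R2 = (220 × 27.0)/247.0 = 24.05 kΩ.
The fractional drop is R_th/(R_th + R_L); requiring this ≤ 0.0410 gives R_L ≥ R_th(1/0.0410 − 1) = 24.05 × 23.39 = 563 kΩ.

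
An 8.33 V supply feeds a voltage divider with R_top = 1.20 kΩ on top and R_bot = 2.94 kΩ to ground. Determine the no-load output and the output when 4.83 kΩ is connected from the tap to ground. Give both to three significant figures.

Open-circuit: V = 8.33 × 2.94/(1.20 + 2.94) = 5.92 V.
With the load, R_bot becomes R_bot‖R_L = 1.828 kΩ, so V = 8.33 × 1.828/3.028 = 5.03 V.

Unloaded: 5.92 V; loaded: 5.03 V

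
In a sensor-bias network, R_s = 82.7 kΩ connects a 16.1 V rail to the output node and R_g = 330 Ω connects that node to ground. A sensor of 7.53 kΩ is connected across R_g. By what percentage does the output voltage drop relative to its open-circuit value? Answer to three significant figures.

The divider's output (Thévenin) resistance is R_s‖R_g = 328.7 Ω.
Fractional drop under load = R_th/(R_th + R_L) = 328.7 / (328.7 + 7530) = 0.04182.
So the output falls by 4.18 %.

4.18 %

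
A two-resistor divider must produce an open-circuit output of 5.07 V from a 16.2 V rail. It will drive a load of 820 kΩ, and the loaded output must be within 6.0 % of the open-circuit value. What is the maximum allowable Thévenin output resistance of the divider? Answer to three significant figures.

R_th ≤ 52.3 kΩ

Loading drop = R_th/(R_th + R_L) ≤ 0.0600, so R_th ≤ R_L · ε/(1−ε) = 820 kΩ × 0.0600/0.9400 = 52.3 kΩ.
(Any R1, R2 with R2/(R1+R2) = 0.313 and R1‖R2 ≤ 52.3 kΩ will meet the spec.)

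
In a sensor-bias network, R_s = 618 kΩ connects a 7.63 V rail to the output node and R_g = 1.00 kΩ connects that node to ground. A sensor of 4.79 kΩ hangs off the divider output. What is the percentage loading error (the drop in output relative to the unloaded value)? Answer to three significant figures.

The divider's output (Thévenin) resistance is R_s‖R_g = 0.9984 kΩ.
Fractional drop under load = R_th/(R_th + R_L) = 0.9984 / (0.9984 + 4.79) = 0.1725.
So the output falls by 17.2 %.

17.2 %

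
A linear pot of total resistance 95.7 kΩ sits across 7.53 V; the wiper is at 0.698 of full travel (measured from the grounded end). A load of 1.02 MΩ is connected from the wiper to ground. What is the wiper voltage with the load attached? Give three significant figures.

The wiper splits the pot into (1−α)R = 28.90 kΩ above and αR = 66.80 kΩ below.
Lower section ‖ load = 62.69 kΩ.
V_wiper = 7.53 × 62.69/(28.90 + 62.69) = 5.15 V.

V ≈ 5.15 V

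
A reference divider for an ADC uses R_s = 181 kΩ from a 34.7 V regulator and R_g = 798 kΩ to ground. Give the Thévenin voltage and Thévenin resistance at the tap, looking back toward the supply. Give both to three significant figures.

V_th = 28.3 V, R_th = 148 kΩ

V_th is the open-circuit tap voltage: 34.7 × 798/(181 + 798) = 28.3 V.
With the supply zeroed, R_s and R_g appear in parallel from the tap: R_th = R_s‖R_g = (181 × 798)/979.0 = 148 kΩ.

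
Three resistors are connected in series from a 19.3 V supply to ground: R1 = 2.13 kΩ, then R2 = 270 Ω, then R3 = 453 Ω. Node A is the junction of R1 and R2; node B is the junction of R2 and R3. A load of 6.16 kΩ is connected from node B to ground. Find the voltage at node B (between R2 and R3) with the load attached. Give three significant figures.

V ≈ 2.89 V

At node B, R3 is in parallel with the load: R3‖R_L = 422.0 Ω.
Below node A the resistance is R2 + (R3‖R_L) = 692.0 Ω, so V_A = 19.3 × 692.0/2822 = 4.733 V.
Then V_B = V_A × (R3‖R_L)/(R2 + R3‖R_L) = 4.733 × 422.0/692.0 = 2.89 V.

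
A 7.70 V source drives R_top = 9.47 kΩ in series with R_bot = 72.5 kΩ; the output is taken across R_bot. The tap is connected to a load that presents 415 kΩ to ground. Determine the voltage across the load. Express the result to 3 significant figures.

V_out ≈ 6.68 V

The load sits in parallel with R_bot: R_bot‖R_L = (72.5 × 415) / (72.5 + 415) = 61.72 kΩ.
V_out = 7.70 × 61.72 / (9.47 + 61.72) = 7.70 × 61.72/71.19 = 6.68 V.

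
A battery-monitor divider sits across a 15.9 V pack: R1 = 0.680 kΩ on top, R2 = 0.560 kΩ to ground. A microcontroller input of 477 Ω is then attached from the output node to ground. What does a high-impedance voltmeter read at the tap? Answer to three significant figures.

The load sits in parallel with R2: R2‖R_L = (560 × 477) / (560 + 477) = 257.6 Ω.
V_out = 15.9 × 257.6 / (680 + 257.6) = 15.9 × 257.6/937.6 = 4.37 V.

V_out ≈ 4.37 V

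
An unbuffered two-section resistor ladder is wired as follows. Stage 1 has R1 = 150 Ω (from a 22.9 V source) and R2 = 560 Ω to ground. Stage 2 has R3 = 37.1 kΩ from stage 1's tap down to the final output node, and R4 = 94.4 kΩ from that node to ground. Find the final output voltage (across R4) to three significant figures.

Stage 2 presents R3+R4 = 131500 Ω as a load on stage 1's tap.
Stage 1's lower leg becomes R2‖(R3+R4) = 557.6 Ω, so V_mid = 22.9 × 557.6/707.6 = 18.05 V.
Stage 2 is itself unloaded: V_out = V_mid × R4/(R3+R4) = 18.05 × 94400/131500 = 13.0 V.

V_out ≈ 13.0 V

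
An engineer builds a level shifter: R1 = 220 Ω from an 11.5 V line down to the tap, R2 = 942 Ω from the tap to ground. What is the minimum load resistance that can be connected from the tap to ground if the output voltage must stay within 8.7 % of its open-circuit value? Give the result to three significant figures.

Output resistance R_th = R1‖R2 = (220 × 942)/1162 = 178.3 Ω.
The fractional drop is R_th/(R_th + R_L); requiring this ≤ 0.0870 gives R_L ≥ R_th(1/0.0870 − 1) = 178.3 × 10.49 = 1.87 kΩ.

R_L(min) ≈ 1.87 kΩ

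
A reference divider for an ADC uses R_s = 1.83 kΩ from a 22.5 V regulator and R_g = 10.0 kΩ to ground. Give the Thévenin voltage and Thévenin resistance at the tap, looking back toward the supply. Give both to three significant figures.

V_th = 19.0 V, R_th = 1.55 kΩ

V_th is the open-circuit tap voltage: 22.5 × 10.0/(1.83 + 10.0) = 19.0 V.
With the supply zeroed, R_s and R_g appear in parallel from the tap: R_th = R_s‖R_g = (1.83 × 10.0)/11.83 = 1.55 kΩ.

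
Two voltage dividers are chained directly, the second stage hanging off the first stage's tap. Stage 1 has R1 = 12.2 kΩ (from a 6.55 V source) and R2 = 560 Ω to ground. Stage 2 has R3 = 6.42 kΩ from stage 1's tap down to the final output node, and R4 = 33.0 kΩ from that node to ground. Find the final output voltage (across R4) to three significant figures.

V_out ≈ 0.237 V

Stage 2 presents R3+R4 = 39420 Ω as a load on stage 1's tap.
Stage 1's lower leg becomes R2‖(R3+R4) = 552.2 Ω, so V_mid = 6.55 × 552.2/12750 = 0.2836 V.
Stage 2 is itself unloaded: V_out = V_mid × R4/(R3+R4) = 0.2836 × 33000/39420 = 0.237 V.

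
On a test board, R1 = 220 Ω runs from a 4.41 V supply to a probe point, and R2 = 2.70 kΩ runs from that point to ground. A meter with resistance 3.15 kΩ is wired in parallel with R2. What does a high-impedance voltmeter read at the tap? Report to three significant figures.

V_out ≈ 3.83 V

The load sits in parallel with R2: R2‖R_L = (2700 × 3150) / (2700 + 3150) = 1454 Ω.
V_out = 4.41 × 1454 / (220 + 1454) = 4.41 × 1454/1674 = 3.83 V.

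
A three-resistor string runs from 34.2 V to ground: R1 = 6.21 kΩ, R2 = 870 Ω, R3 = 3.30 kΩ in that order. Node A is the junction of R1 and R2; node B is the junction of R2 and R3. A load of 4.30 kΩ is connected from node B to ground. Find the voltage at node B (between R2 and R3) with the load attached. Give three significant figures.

At node B, R3 is in parallel with the load: R3‖R_L = 1867 Ω.
Below node A the resistance is R2 + (R3‖R_L) = 2737 Ω, so V_A = 34.2 × 2737/8947 = 10.46 V.
Then V_B = V_A × (R3‖R_L)/(R2 + R3‖R_L) = 10.46 × 1867/2737 = 7.14 V.

V ≈ 7.14 V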